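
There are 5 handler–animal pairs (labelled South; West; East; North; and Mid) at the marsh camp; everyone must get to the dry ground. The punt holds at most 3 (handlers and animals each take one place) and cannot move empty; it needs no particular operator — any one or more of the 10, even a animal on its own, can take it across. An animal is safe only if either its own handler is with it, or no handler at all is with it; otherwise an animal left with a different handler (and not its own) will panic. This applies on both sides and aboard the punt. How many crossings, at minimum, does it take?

Counting alone: each trip to the dry ground takes at most 3 across and each return brings at least 1 back, so after t trips out (and t−1 returns) at most 3t − (t−1) of the 10 are across; that first reaches 10 at t = 5, so at least 9 crossings are needed.
The safety rule pushes this higher. Following every safe sequence of crossings, the most of the 10 that can be at the dry ground as the punt arrives there on crossing 9 is 9 — never all 10.
So no plan with fewer than 11 crossings exists, and this one achieves 11:
1. animal South and handler South cross → the dry ground.
2. handler South crosses ← the marsh camp.
3. animal East, animal North, and animal West cross → the dry ground.
4. animal South crosses ← the marsh camp.
5. handler East, handler North, and handler West cross → the dry ground.
6. animal West and handler West cross ← the marsh camp.
7. handler Mid, handler South, and handler West cross → the dry ground.
8. animal East crosses ← the marsh camp.
9. animal South and animal West cross → the dry ground.
10. animal South crosses ← the marsh camp.
11. animal East, animal Mid, and animal South cross → the dry ground.

11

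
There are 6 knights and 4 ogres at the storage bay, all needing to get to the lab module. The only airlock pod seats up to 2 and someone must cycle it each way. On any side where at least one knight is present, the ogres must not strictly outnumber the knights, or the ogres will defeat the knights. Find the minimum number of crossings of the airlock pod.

17

Counting alone: each trip to the lab module takes at most 2 across and each return brings at least 1 back, so after t trips out (and t−1 returns) at most 2t − (t−1) of the 10 are across; that first reaches 10 at t = 9, so at least 17 crossings are needed.
The plan below uses exactly 17 crossings, so it is optimal:
1. 2 ogres → the lab module.  (the storage bay: 6K 2O; the lab module: 0K 2O)
2. 1 ogre ← the storage bay.  (the storage bay: 6K 3O; the lab module: 0K 1O)
3. 2 ogres → the lab module.  (the storage bay: 6K 1O; the lab module: 0K 3O)
4. 1 ogre ← the storage bay.  (the storage bay: 6K 2O; the lab module: 0K 2O)
5. 2 knights → the lab module.  (the storage bay: 4K 2O; the lab module: 2K 2O)
6. 1 ogre ← the storage bay.  (the storage bay: 4K 3O; the lab module: 2K 1O)
7. 1 knight and 1 ogre → the lab module.  (the storage bay: 3K 2O; the lab module: 3K 2O)
8. 1 ogre ← the storage bay.  (the storage bay: 3K 3O; the lab module: 3K 1O)
9. 2 ogres → the lab module.  (the storage bay: 3K 1O; the lab module: 3K 3O)
10. 1 ogre ← the storage bay.  (the storage bay: 3K 2O; the lab module: 3K 2O)
11. 1 knight and 1 ogre → the lab module.  (the storage bay: 2K 1O; the lab module: 4K 3O)
12. 1 ogre ← the storage bay.  (the storage bay: 2K 2O; the lab module: 4K 2O)
13. 2 ogres → the lab module.  (the storage bay: 2K 0O; the lab module: 4K 4O)
14. 1 ogre ← the storage bay.  (the storage bay: 2K 1O; the lab module: 4K 3O)
15. 1 knight and 1 ogre → the lab module.  (the storage bay: 1K 0O; the lab module: 5K 4O)
16. 1 ogre ← the storage bay.  (the storage bay: 1K 1O; the lab module: 5K 3O)
17. 1 knight and 1 ogre → the lab module.  (the storage bay: 0K 0O; the lab module: 6K 4O)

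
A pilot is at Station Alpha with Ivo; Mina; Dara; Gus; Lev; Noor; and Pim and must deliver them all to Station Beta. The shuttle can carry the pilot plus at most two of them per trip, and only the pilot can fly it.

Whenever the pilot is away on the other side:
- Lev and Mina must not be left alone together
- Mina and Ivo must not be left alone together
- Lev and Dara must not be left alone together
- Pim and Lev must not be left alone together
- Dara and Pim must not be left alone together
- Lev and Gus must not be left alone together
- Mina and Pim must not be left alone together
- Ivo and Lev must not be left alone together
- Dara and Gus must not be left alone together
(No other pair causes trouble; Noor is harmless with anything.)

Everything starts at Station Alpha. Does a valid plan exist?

Whatever the first load, the items left behind include a forbidden pair without the pilot. No opening move is safe, so no plan exists.

No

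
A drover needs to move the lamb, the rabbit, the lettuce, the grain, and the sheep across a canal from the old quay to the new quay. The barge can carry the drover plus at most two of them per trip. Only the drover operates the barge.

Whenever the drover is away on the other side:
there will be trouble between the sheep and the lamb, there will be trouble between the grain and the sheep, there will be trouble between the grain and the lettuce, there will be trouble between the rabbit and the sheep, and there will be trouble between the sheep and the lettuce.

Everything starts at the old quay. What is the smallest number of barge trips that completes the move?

7

Counting alone: the drover can take at most 2 across per trip to the new quay, so moving all 5 needs at least 3 loaded trips out, with a return between consecutive ones — at least 5 crossings.
The safety rule pushes this higher. Following every safe sequence of crossings, the most of the 5 that can be at the new quay as the barge arrives there on crossing 5 is 4 — never all 5.
So no plan with fewer than 7 crossings exists, and this one achieves 7:
1. Drover goes to the new quay with the lettuce and the sheep.
2. Drover goes back to the old quay with the lettuce.
3. Drover goes to the new quay with the lamb and the lettuce.
4. Drover goes back to the old quay with the sheep.
5. Drover goes to the new quay with the grain and the rabbit.
6. Drover goes back to the old quay with the lettuce.
7. Drover goes to the new quay with the lettuce and the sheep.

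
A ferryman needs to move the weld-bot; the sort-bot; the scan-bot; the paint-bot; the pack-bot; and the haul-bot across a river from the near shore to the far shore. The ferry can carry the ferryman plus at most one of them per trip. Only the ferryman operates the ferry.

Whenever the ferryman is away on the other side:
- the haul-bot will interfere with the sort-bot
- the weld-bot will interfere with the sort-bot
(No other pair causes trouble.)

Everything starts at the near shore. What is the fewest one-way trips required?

Counting alone: the ferryman can take at most 1 across per trip to the far shore, so moving all 6 needs at least 6 loaded trips out, with a return between consecutive ones — at least 11 crossings.
The safety rule pushes this higher. Following every safe sequence of crossings, the most of the 6 that can be at the far shore as the ferry arrives there on crossing 11 is 5 — never all 6.
So no plan with fewer than 13 crossings exists, and this one achieves 13:
1. Ferryman goes to the far shore with the sort-bot.  [the near shore: the haul-bot, the pack-bot, the paint-bot, the scan-bot, the weld-bot | the far shore: the sort-bot]
2. Ferryman goes back to the near shore alone.  [the near shore: the haul-bot, the pack-bot, the paint-bot, the scan-bot, the weld-bot | the far shore: the sort-bot]
3. Ferryman goes to the far shore with the weld-bot.  [the near shore: the haul-bot, the pack-bot, the paint-bot, the scan-bot | the far shore: the sort-bot, the weld-bot]
4. Ferryman goes back to the near shore with the sort-bot.  [the near shore: the haul-bot, the pack-bot, the paint-bot, the scan-bot, the sort-bot | the far shore: the weld-bot]
5. Ferryman goes to the far shore with the haul-bot.  [the near shore: the pack-bot, the paint-bot, the scan-bot, the sort-bot | the far shore: the haul-bot, the weld-bot]
6. Ferryman goes back to the near shore alone.  [the near shore: the pack-bot, the paint-bot, the scan-bot, the sort-bot | the far shore: the haul-bot, the weld-bot]
7. Ferryman goes to the far shore with the scan-bot.  [the near shore: the pack-bot, the paint-bot, the sort-bot | the far shore: the haul-bot, the scan-bot, the weld-bot]
8. Ferryman goes back to the near shore alone.  [the near shore: the pack-bot, the paint-bot, the sort-bot | the far shore: the haul-bot, the scan-bot, the weld-bot]
9. Ferryman goes to the far shore with the paint-bot.  [the near shore: the pack-bot, the sort-bot | the far shore: the haul-bot, the paint-bot, the scan-bot, the weld-bot]
10. Ferryman goes back to the near shore alone.  [the near shore: the pack-bot, the sort-bot | the far shore: the haul-bot, the paint-bot, the scan-bot, the weld-bot]
11. Ferryman goes to the far shore with the pack-bot.  [the near shore: the sort-bot | the far shore: the haul-bot, the pack-bot, the paint-bot, the scan-bot, the weld-bot]
12. Ferryman goes back to the near shore alone.  [the near shore: the sort-bot | the far shore: the haul-bot, the pack-bot, the paint-bot, the scan-bot, the weld-bot]
13. Ferryman goes to the far shore with the sort-bot.  [the near shore: — | the far shore: the haul-bot, the pack-bot, the paint-bot, the scan-bot, the sort-bot, the weld-bot]

13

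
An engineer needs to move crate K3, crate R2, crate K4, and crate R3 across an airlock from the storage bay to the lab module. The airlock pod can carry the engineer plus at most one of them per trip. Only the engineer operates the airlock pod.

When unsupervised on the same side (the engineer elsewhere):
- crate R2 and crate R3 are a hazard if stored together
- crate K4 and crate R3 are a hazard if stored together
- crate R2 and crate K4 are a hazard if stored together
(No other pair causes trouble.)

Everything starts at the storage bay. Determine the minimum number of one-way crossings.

Whatever the first load, the items left behind include a forbidden pair without the engineer. No opening move is safe, so no plan exists.

impossible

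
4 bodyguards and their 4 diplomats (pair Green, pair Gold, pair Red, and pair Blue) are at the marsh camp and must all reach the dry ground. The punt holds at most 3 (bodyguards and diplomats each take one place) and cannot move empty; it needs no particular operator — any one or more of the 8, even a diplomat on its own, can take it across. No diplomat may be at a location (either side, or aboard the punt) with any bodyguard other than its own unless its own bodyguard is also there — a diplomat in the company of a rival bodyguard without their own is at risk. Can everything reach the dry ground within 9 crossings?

Yes — this plan uses 9 crossings (≤ 9):
1. bodyguard Green and diplomat Green cross → the dry ground.
2. bodyguard Green crosses ← the marsh camp.
3. bodyguard Gold, bodyguard Green, and diplomat Gold cross → the dry ground.
4. bodyguard Green and diplomat Green cross ← the marsh camp.
5. bodyguard Blue, bodyguard Green, and bodyguard Red cross → the dry ground.
6. diplomat Gold crosses ← the marsh camp.
7. diplomat Gold and diplomat Green cross → the dry ground.
8. diplomat Green crosses ← the marsh camp.
9. diplomat Blue, diplomat Green, and diplomat Red cross → the dry ground.

Yes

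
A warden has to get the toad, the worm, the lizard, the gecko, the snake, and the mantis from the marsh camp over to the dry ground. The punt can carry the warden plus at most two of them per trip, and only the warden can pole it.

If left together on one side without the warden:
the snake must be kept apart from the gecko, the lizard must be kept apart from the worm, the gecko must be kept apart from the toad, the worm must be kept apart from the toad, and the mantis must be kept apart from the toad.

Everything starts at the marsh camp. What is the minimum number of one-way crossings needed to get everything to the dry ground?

Whatever the first load, the items left behind include a forbidden pair without the warden. No opening move is safe, so no plan exists.

impossible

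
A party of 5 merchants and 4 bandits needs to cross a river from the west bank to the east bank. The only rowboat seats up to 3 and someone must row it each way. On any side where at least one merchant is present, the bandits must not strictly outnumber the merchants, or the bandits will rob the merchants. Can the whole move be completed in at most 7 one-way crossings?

Yes

Yes — this plan uses 7 crossings (≤ 7):
1. 3 bandits → the east bank.  (the west bank: 5M 1B; the east bank: 0M 3B)
2. 1 bandit ← the west bank.  (the west bank: 5M 2B; the east bank: 0M 2B)
3. 3 merchants → the east bank.  (the west bank: 2M 2B; the east bank: 3M 2B)
4. 1 merchant ← the west bank.  (the west bank: 3M 2B; the east bank: 2M 2B)
5. 2 merchants and 1 bandit → the east bank.  (the west bank: 1M 1B; the east bank: 4M 3B)
6. 1 merchant ← the west bank.  (the west bank: 2M 1B; the east bank: 3M 3B)
7. 2 merchants and 1 bandit → the east bank.  (the west bank: 0M 0B; the east bank: 5M 4B)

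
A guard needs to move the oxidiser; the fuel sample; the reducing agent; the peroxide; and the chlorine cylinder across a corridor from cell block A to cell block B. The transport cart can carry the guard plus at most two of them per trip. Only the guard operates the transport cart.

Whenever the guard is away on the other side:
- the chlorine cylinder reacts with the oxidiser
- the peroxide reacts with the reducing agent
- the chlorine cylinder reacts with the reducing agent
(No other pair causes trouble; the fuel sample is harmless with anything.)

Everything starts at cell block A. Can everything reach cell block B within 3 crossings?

No

Counting alone: the guard can take at most 2 across per trip to cell block B, so moving all 5 needs at least 3 loaded trips out, with a return between consecutive ones — at least 5 crossings.
Since 3 < 5, 3 crossings cannot be enough. (The shortest complete plan in fact takes 5:)
1. Guard goes to cell block B with the oxidiser and the reducing agent.
2. Guard goes back to cell block A alone.
3. Guard goes to cell block B with the fuel sample.
4. Guard goes back to cell block A alone.
5. Guard goes to cell block B with the chlorine cylinder and the peroxide.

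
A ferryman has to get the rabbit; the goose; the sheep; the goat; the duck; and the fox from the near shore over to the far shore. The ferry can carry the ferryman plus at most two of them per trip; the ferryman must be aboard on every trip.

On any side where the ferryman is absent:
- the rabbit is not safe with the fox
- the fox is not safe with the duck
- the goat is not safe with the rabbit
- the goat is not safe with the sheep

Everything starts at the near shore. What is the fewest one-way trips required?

Counting alone: the ferryman can take at most 2 across per trip to the far shore, so moving all 6 needs at least 3 loaded trips out, with a return between consecutive ones — at least 5 crossings.
The safety rule pushes this higher. Following every safe sequence of crossings, the most of the 6 that can be at the far shore as the ferry arrives there on crossing 5 is 5 — never all 6.
So no plan with fewer than 7 crossings exists, and this one achieves 7:
1. Ferryman goes to the far shore with the fox and the goat.
2. Ferryman goes back to the near shore alone.
3. Ferryman goes to the far shore with the goose and the rabbit.
4. Ferryman goes back to the near shore with the fox and the goat.
5. Ferryman goes to the far shore with the duck and the sheep.
6. Ferryman goes back to the near shore alone.
7. Ferryman goes to the far shore with the fox and the goat.

7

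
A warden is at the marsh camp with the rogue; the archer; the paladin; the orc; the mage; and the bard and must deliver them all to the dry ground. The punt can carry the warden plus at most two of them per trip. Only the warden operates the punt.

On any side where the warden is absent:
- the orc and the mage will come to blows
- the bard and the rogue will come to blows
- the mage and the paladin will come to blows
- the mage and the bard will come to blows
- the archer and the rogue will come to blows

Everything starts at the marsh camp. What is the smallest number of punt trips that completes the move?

Counting alone: the warden can take at most 2 across per trip to the dry ground, so moving all 6 needs at least 3 loaded trips out, with a return between consecutive ones — at least 5 crossings.
The safety rule pushes this higher. Following every safe sequence of crossings, the most of the 6 that can be at the dry ground as the punt arrives there on crossing 5 is 5 — never all 6.
So no plan with fewer than 7 crossings exists, and this one achieves 7:
1. Warden goes to the dry ground with the mage and the rogue.
2. Warden goes back to the marsh camp alone.
3. Warden goes to the dry ground with the archer and the paladin.
4. Warden goes back to the marsh camp with the mage and the rogue.
5. Warden goes to the dry ground with the bard and the orc.
6. Warden goes back to the marsh camp alone.
7. Warden goes to the dry ground with the mage and the rogue.

7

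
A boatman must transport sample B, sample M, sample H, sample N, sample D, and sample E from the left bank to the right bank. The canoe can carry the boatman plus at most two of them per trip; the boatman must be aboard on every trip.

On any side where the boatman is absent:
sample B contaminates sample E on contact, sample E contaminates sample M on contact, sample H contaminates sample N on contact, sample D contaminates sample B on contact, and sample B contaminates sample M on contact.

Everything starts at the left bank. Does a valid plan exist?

No

Whatever the first load, the items left behind include a forbidden pair without the boatman. No opening move is safe, so no plan exists.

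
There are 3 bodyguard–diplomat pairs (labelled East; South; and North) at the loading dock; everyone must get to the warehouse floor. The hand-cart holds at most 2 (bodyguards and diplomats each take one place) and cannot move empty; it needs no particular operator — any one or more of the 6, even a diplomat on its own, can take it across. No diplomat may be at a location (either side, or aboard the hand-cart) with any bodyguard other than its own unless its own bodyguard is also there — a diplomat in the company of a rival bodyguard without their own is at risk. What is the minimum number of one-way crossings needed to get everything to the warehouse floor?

Counting alone: each trip to the warehouse floor takes at most 2 across and each return brings at least 1 back, so after t trips out (and t−1 returns) at most 2t − (t−1) of the 6 are across; that first reaches 6 at t = 5, so at least 9 crossings are needed.
The safety rule pushes this higher. Following every safe sequence of crossings, the most of the 6 that can be at the warehouse floor as the hand-cart arrives there on crossing 9 is 5 — never all 6.
So no plan with fewer than 11 crossings exists, and this one achieves 11:
1. bodyguard East and diplomat East cross → the warehouse floor.
2. bodyguard East crosses ← the loading dock.
3. diplomat North and diplomat South cross → the warehouse floor.
4. diplomat East crosses ← the loading dock.
5. bodyguard North and bodyguard South cross → the warehouse floor.
6. bodyguard South and diplomat South cross ← the loading dock.
7. bodyguard East and bodyguard South cross → the warehouse floor.
8. diplomat North crosses ← the loading dock.
9. diplomat East and diplomat South cross → the warehouse floor.
10. bodyguard North crosses ← the loading dock.
11. bodyguard North and diplomat North cross → the warehouse floor.

11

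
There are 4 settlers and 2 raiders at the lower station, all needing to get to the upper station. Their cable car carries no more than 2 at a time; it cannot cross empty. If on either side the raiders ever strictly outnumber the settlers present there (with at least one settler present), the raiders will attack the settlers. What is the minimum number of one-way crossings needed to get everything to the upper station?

Counting alone: each trip to the upper station takes at most 2 across and each return brings at least 1 back, so after t trips out (and t−1 returns) at most 2t − (t−1) of the 6 are across; that first reaches 6 at t = 5, so at least 9 crossings are needed.
The plan below uses exactly 9 crossings, so it is optimal:
1. 2 raiders → the upper station.  (the lower station: 4S 0R; the upper station: 0S 2R)
2. 1 raider ← the lower station.  (the lower station: 4S 1R; the upper station: 0S 1R)
3. 2 settlers → the upper station.  (the lower station: 2S 1R; the upper station: 2S 1R)
4. 1 raider ← the lower station.  (the lower station: 2S 2R; the upper station: 2S 0R)
5. 2 raiders → the upper station.  (the lower station: 2S 0R; the upper station: 2S 2R)
6. 1 raider ← the lower station.  (the lower station: 2S 1R; the upper station: 2S 1R)
7. 1 settler and 1 raider → the upper station.  (the lower station: 1S 0R; the upper station: 3S 2R)
8. 1 raider ← the lower station.  (the lower station: 1S 1R; the upper station: 3S 1R)
9. 1 settler and 1 raider → the upper station.  (the lower station: 0S 0R; the upper station: 4S 2R)

9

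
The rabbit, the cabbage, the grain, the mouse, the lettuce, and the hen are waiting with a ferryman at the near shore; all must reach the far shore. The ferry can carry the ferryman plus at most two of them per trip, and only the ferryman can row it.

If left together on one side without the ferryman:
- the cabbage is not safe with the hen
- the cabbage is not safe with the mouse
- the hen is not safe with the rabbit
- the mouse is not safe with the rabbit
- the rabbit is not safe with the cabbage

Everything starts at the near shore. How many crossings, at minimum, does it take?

Counting alone: the ferryman can take at most 2 across per trip to the far shore, so moving all 6 needs at least 3 loaded trips out, with a return between consecutive ones — at least 5 crossings.
The safety rule pushes this higher. Following every safe sequence of crossings, the most of the 6 that can be at the far shore as the ferry arrives there on crossings 5, 7 is 4, 5 respectively — never all 6.
So no plan with fewer than 9 crossings exists, and this one achieves 9:
1. Ferryman goes to the far shore with the cabbage and the rabbit.
2. Ferryman goes back to the near shore with the rabbit.
3. Ferryman goes to the far shore with the grain and the rabbit.
4. Ferryman goes back to the near shore with the rabbit.
5. Ferryman goes to the far shore with the lettuce and the rabbit.
6. Ferryman goes back to the near shore with the rabbit.
7. Ferryman goes to the far shore with the hen and the mouse.
8. Ferryman goes back to the near shore with the cabbage.
9. Ferryman goes to the far shore with the cabbage and the rabbit.

9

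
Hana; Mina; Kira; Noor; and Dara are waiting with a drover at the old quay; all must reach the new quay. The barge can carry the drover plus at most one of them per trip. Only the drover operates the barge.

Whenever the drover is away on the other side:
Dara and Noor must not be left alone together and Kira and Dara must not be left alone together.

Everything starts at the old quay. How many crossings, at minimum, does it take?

11

Counting alone: the drover can take at most 1 across per trip to the new quay, so moving all 5 needs at least 5 loaded trips out, with a return between consecutive ones — at least 9 crossings.
The safety rule pushes this higher. Following every safe sequence of crossings, the most of the 5 that can be at the new quay as the barge arrives there on crossing 9 is 4 — never all 5.
So no plan with fewer than 11 crossings exists, and this one achieves 11:
1. Drover goes to the new quay with Dara.
2. Drover goes back to the old quay alone.
3. Drover goes to the new quay with Hana.
4. Drover goes back to the old quay alone.
5. Drover goes to the new quay with Mina.
6. Drover goes back to the old quay alone.
7. Drover goes to the new quay with Kira.
8. Drover goes back to the old quay with Dara.
9. Drover goes to the new quay with Noor.
10. Drover goes back to the old quay alone.
11. Drover goes to the new quay with Dara.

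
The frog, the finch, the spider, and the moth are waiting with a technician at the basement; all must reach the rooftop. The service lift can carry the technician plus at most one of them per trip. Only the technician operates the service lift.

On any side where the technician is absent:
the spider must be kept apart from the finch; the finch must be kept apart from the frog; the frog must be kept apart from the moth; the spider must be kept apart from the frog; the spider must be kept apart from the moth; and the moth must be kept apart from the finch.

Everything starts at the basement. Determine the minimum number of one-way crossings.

Whatever the first load, the items left behind include a forbidden pair without the technician. No opening move is safe, so no plan exists.

impossible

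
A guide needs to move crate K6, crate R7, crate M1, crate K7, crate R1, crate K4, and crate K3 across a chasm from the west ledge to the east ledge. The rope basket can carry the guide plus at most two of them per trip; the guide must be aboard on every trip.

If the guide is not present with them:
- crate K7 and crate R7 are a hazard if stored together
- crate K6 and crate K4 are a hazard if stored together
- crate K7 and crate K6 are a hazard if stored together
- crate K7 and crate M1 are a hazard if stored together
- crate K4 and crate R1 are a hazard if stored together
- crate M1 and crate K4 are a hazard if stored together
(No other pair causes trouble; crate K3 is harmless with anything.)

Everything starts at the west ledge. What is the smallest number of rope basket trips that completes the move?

Counting alone: the guide can take at most 2 across per trip to the east ledge, so moving all 7 needs at least 4 loaded trips out, with a return between consecutive ones — at least 7 crossings.
The safety rule pushes this higher. Following every safe sequence of crossings, the most of the 7 that can be at the east ledge as the rope basket arrives there on crossing 7 is 6 — never all 7.
So no plan with fewer than 9 crossings exists, and this one achieves 9:
1. Guide goes to the east ledge with crate K4 and crate K7.  [the west ledge: crate K3, crate K6, crate M1, crate R1, crate R7 | the east ledge: crate K4, crate K7]
2. Guide goes back to the west ledge alone.  [the west ledge: crate K3, crate K6, crate M1, crate R1, crate R7 | the east ledge: crate K4, crate K7]
3. Guide goes to the east ledge with crate R7.  [the west ledge: crate K3, crate K6, crate M1, crate R1 | the east ledge: crate K4, crate K7, crate R7]
4. Guide goes back to the west ledge with crate K7.  [the west ledge: crate K3, crate K6, crate K7, crate M1, crate R1 | the east ledge: crate K4, crate R7]
5. Guide goes to the east ledge with crate K6 and crate M1.  [the west ledge: crate K3, crate K7, crate R1 | the east ledge: crate K4, crate K6, crate M1, crate R7]
6. Guide goes back to the west ledge with crate K4.  [the west ledge: crate K3, crate K4, crate K7, crate R1 | the east ledge: crate K6, crate M1, crate R7]
7. Guide goes to the east ledge with crate K3 and crate R1.  [the west ledge: crate K4, crate K7 | the east ledge: crate K3, crate K6, crate M1, crate R1, crate R7]
8. Guide goes back to the west ledge alone.  [the west ledge: crate K4, crate K7 | the east ledge: crate K3, crate K6, crate M1, crate R1, crate R7]
9. Guide goes to the east ledge with crate K4 and crate K7.  [the west ledge: — | the east ledge: crate K3, crate K4, crate K6, crate K7, crate M1, crate R1, crate R7]

9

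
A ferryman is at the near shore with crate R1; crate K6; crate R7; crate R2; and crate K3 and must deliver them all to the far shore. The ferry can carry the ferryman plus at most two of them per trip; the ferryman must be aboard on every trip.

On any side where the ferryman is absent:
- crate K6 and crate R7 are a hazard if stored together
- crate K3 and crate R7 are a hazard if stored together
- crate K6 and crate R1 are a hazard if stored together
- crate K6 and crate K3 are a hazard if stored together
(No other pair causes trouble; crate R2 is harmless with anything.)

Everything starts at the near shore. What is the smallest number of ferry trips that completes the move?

Counting alone: the ferryman can take at most 2 across per trip to the far shore, so moving all 5 needs at least 3 loaded trips out, with a return between consecutive ones — at least 5 crossings.
The safety rule pushes this higher. Following every safe sequence of crossings, the most of the 5 that can be at the far shore as the ferry arrives there on crossing 5 is 4 — never all 5.
So no plan with fewer than 7 crossings exists, and this one achieves 7:
1. Ferryman goes to the far shore with crate K6 and crate R7.  [the near shore: crate K3, crate R1, crate R2 | the far shore: crate K6, crate R7]
2. Ferryman goes back to the near shore with crate K6.  [the near shore: crate K3, crate K6, crate R1, crate R2 | the far shore: crate R7]
3. Ferryman goes to the far shore with crate K6 and crate R1.  [the near shore: crate K3, crate R2 | the far shore: crate K6, crate R1, crate R7]
4. Ferryman goes back to the near shore with crate K6.  [the near shore: crate K3, crate K6, crate R2 | the far shore: crate R1, crate R7]
5. Ferryman goes to the far shore with crate K6 and crate R2.  [the near shore: crate K3 | the far shore: crate K6, crate R1, crate R2, crate R7]
6. Ferryman goes back to the near shore with crate K6.  [the near shore: crate K3, crate K6 | the far shore: crate R1, crate R2, crate R7]
7. Ferryman goes to the far shore with crate K3 and crate K6.  [the near shore: — | the far shore: crate K3, crate K6, crate R1, crate R2, crate R7]

7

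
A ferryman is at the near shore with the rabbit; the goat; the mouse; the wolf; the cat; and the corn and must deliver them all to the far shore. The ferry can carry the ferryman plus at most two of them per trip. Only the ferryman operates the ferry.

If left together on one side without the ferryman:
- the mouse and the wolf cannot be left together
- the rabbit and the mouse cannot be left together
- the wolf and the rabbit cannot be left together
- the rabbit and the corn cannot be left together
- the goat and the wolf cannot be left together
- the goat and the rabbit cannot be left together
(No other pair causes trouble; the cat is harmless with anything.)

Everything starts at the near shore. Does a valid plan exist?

1. Ferryman goes to the far shore with the rabbit and the wolf.
2. Ferryman goes back to the near shore with the rabbit.
3. Ferryman goes to the far shore with the cat and the rabbit.
4. Ferryman goes back to the near shore with the rabbit.
5. Ferryman goes to the far shore with the corn and the rabbit.
6. Ferryman goes back to the near shore with the rabbit.
7. Ferryman goes to the far shore with the goat and the mouse.
8. Ferryman goes back to the near shore with the wolf.
9. Ferryman goes to the far shore with the rabbit and the wolf.

Yes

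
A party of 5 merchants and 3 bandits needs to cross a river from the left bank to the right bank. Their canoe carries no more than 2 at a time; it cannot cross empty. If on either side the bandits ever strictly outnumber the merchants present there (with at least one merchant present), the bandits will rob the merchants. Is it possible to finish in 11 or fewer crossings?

No

Counting alone: each trip to the right bank takes at most 2 across and each return brings at least 1 back, so after t trips out (and t−1 returns) at most 2t − (t−1) of the 8 are across; that first reaches 8 at t = 7, so at least 13 crossings are needed.
Since 11 < 13, 11 crossings cannot be enough. (The shortest complete plan in fact takes 13:)
1. 2 bandits → the right bank.  (the left bank: 5M 1B; the right bank: 0M 2B)
2. 1 bandit ← the left bank.  (the left bank: 5M 2B; the right bank: 0M 1B)
3. 2 bandits → the right bank.  (the left bank: 5M 0B; the right bank: 0M 3B)
4. 1 bandit ← the left bank.  (the left bank: 5M 1B; the right bank: 0M 2B)
5. 2 merchants → the right bank.  (the left bank: 3M 1B; the right bank: 2M 2B)
6. 1 bandit ← the left bank.  (the left bank: 3M 2B; the right bank: 2M 1B)
7. 1 merchant and 1 bandit → the right bank.  (the left bank: 2M 1B; the right bank: 3M 2B)
8. 1 bandit ← the left bank.  (the left bank: 2M 2B; the right bank: 3M 1B)
9. 2 bandits → the right bank.  (the left bank: 2M 0B; the right bank: 3M 3B)
10. 1 bandit ← the left bank.  (the left bank: 2M 1B; the right bank: 3M 2B)
11. 1 merchant and 1 bandit → the right bank.  (the left bank: 1M 0B; the right bank: 4M 3B)
12. 1 bandit ← the left bank.  (the left bank: 1M 1B; the right bank: 4M 2B)
13. 1 merchant and 1 bandit → the right bank.  (the left bank: 0M 0B; the right bank: 5M 3B)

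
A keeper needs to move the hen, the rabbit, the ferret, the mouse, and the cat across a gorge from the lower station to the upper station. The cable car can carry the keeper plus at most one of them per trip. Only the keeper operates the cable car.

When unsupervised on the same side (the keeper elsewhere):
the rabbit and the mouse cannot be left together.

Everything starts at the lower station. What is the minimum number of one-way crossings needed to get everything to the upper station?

Counting alone: the keeper can take at most 1 across per trip to the upper station, so moving all 5 needs at least 5 loaded trips out, with a return between consecutive ones — at least 9 crossings.
The plan below uses exactly 9 crossings, so it is optimal:
1. Keeper goes to the upper station with the rabbit.
2. Keeper goes back to the lower station alone.
3. Keeper goes to the upper station with the hen.
4. Keeper goes back to the lower station alone.
5. Keeper goes to the upper station with the ferret.
6. Keeper goes back to the lower station alone.
7. Keeper goes to the upper station with the cat.
8. Keeper goes back to the lower station alone.
9. Keeper goes to the upper station with the mouse.

9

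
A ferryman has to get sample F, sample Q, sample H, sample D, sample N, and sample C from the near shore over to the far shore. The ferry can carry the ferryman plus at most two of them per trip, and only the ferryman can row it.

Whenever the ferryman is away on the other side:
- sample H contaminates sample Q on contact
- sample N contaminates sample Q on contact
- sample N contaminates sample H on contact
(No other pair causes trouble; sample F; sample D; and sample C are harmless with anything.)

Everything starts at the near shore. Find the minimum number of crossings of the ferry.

9

Counting alone: the ferryman can take at most 2 across per trip to the far shore, so moving all 6 needs at least 3 loaded trips out, with a return between consecutive ones — at least 5 crossings.
The safety rule pushes this higher. Following every safe sequence of crossings, the most of the 6 that can be at the far shore as the ferry arrives there on crossings 5, 7 is 4, 5 respectively — never all 6.
So no plan with fewer than 9 crossings exists, and this one achieves 9:
1. Ferryman goes to the far shore with sample H and sample Q.  [the near shore: sample C, sample D, sample F, sample N | the far shore: sample H, sample Q]
2. Ferryman goes back to the near shore with sample Q.  [the near shore: sample C, sample D, sample F, sample N, sample Q | the far shore: sample H]
3. Ferryman goes to the far shore with sample F and sample Q.  [the near shore: sample C, sample D, sample N | the far shore: sample F, sample H, sample Q]
4. Ferryman goes back to the near shore with sample Q.  [the near shore: sample C, sample D, sample N, sample Q | the far shore: sample F, sample H]
5. Ferryman goes to the far shore with sample D and sample Q.  [the near shore: sample C, sample N | the far shore: sample D, sample F, sample H, sample Q]
6. Ferryman goes back to the near shore with sample Q.  [the near shore: sample C, sample N, sample Q | the far shore: sample D, sample F, sample H]
7. Ferryman goes to the far shore with sample C and sample Q.  [the near shore: sample N | the far shore: sample C, sample D, sample F, sample H, sample Q]
8. Ferryman goes back to the near shore with sample Q.  [the near shore: sample N, sample Q | the far shore: sample C, sample D, sample F, sample H]
9. Ferryman goes to the far shore with sample N and sample Q.  [the near shore: — | the far shore: sample C, sample D, sample F, sample H, sample N, sample Q]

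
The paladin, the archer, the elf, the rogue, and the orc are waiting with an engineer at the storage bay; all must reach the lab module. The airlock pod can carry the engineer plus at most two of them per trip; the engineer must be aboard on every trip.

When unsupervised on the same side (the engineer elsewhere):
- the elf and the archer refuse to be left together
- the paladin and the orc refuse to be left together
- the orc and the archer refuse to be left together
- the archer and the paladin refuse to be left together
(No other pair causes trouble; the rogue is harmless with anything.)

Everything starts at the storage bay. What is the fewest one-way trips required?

Counting alone: the engineer can take at most 2 across per trip to the lab module, so moving all 5 needs at least 3 loaded trips out, with a return between consecutive ones — at least 5 crossings.
The safety rule pushes this higher. Following every safe sequence of crossings, the most of the 5 that can be at the lab module as the airlock pod arrives there on crossing 5 is 4 — never all 5.
So no plan with fewer than 7 crossings exists, and this one achieves 7:
1. Engineer goes to the lab module with the archer and the paladin.
2. Engineer goes back to the storage bay with the paladin.
3. Engineer goes to the lab module with the elf and the paladin.
4. Engineer goes back to the storage bay with the archer.
5. Engineer goes to the lab module with the archer and the rogue.
6. Engineer goes back to the storage bay with the archer.
7. Engineer goes to the lab module with the archer and the orc.

7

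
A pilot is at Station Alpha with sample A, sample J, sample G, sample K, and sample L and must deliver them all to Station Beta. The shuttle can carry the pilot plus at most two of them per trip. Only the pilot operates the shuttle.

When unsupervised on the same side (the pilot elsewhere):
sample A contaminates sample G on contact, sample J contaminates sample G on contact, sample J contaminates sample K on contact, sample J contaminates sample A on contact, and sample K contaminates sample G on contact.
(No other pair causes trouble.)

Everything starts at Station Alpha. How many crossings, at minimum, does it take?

7

Counting alone: the pilot can take at most 2 across per trip to Station Beta, so moving all 5 needs at least 3 loaded trips out, with a return between consecutive ones — at least 5 crossings.
The safety rule pushes this higher. Following every safe sequence of crossings, the most of the 5 that can be at Station Beta as the shuttle arrives there on crossing 5 is 4 — never all 5.
So no plan with fewer than 7 crossings exists, and this one achieves 7:
1. Pilot goes to Station Beta with sample G and sample J.
2. Pilot goes back to Station Alpha with sample J.
3. Pilot goes to Station Beta with sample A and sample K.
4. Pilot goes back to Station Alpha with sample G.
5. Pilot goes to Station Beta with sample J and sample L.
6. Pilot goes back to Station Alpha with sample J.
7. Pilot goes to Station Beta with sample G and sample J.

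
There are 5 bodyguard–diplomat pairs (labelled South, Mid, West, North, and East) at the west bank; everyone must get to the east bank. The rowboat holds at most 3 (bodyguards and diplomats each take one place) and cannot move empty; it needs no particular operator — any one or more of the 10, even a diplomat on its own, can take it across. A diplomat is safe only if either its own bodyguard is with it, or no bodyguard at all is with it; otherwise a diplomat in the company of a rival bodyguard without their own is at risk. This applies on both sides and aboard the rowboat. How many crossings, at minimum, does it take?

Counting alone: each trip to the east bank takes at most 3 across and each return brings at least 1 back, so after t trips out (and t−1 returns) at most 3t − (t−1) of the 10 are across; that first reaches 10 at t = 5, so at least 9 crossings are needed.
The safety rule pushes this higher. Following every safe sequence of crossings, the most of the 10 that can be at the east bank as the rowboat arrives there on crossing 9 is 9 — never all 10.
So no plan with fewer than 11 crossings exists, and this one achieves 11:
1. bodyguard South and diplomat South cross → the east bank.
2. bodyguard South crosses ← the west bank.
3. diplomat Mid, diplomat North, and diplomat West cross → the east bank.
4. diplomat South crosses ← the west bank.
5. bodyguard Mid, bodyguard North, and bodyguard West cross → the east bank.
6. bodyguard Mid and diplomat Mid cross ← the west bank.
7. bodyguard East, bodyguard Mid, and bodyguard South cross → the east bank.
8. diplomat West crosses ← the west bank.
9. diplomat Mid and diplomat South cross → the east bank.
10. diplomat South crosses ← the west bank.
11. diplomat East, diplomat South, and diplomat West cross → the east bank.

11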